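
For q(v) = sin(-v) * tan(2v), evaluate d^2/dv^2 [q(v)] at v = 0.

-4

Multiply the two series term by term and collect like powers.
The coefficient of v^2 in the expansion is -2, so q′′(0) = 2! * (-2) = -4.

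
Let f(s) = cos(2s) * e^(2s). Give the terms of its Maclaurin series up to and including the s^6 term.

Expand each factor separately, then convolve coefficients.
f(0) = 1
f′(0) = 2
f′′(0) = 0
f′′′(0) = -16
f^(4)(0) = -64
f^(5)(0) = -128
f^(6)(0) = 0

-16*s^5/15 - 8*s^4/3 - 8*s^3/3 + 2*s + 1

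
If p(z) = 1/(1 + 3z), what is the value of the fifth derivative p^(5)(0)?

-29160

Differentiate repeatedly and evaluate at the center.
From the series, [z^5] p = -243; multiply by 5! = 120 to get -29160.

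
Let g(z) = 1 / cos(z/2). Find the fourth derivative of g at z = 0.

Write the quotient as an unknown series and match coefficients against numerator = denominator · series.
From the series, [z^4] g = 5/384; multiply by 4! = 24 to get 5/16.

5/16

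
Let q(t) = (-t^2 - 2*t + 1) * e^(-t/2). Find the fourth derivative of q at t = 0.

Distribute the polynomial across the series and collect like powers.
The coefficient of t^4 in the expansion is -31/384, so q^(4)(0) = 4! * (-31/384) = -31/16.

-31/16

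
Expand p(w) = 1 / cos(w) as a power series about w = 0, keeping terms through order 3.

w^2/2 + 1

Divide the numerator series by the denominator series (power-series long division).
p(0) = 1
p′(0) = 0
p′′(0) = 1
p′′′(0) = 0
Dividing each by k! gives the coefficients c_0, ..., c_3.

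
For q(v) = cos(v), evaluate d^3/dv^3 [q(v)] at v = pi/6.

From the series, [(v - pi/6)^3] q = 1/12; multiply by 3! = 6 to get 1/2.

1/2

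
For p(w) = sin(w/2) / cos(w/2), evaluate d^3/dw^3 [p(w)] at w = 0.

Invert the denominator's series and multiply.
From the series, [w^3] p = 1/24; multiply by 3! = 6 to get 1/4.

1/4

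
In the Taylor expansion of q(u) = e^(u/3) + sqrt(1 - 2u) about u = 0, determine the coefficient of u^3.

-40/81

Combine the two series term by term.
[u^0] = 2;  [u^1] = -2/3;  [u^2] = -4/9;  [u^3] = -40/81.
So c_3 = q′′′(0)/3! = -40/81.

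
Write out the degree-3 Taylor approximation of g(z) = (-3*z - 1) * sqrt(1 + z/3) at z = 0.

17*z^3/432 - 35*z^2/72 - 19*z/6 - 1

Distribute the polynomial across the series and collect like powers.
[z^0] = -1;  [z^1] = -19/6;  [z^2] = -35/72;  [z^3] = 17/432.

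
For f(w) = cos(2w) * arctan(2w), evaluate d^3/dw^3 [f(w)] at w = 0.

Multiply the two series term by term and collect like powers.
The coefficient of w^3 in the expansion is -20/3, so f′′′(0) = 3! * (-20/3) = -40.

-40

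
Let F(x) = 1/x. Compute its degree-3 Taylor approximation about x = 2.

-(x - 2)^3/16 + (x - 2)^2/8 - (x - 2)/4 + 1/2

Use the known series and substitute for the argument.
[(x - 2)^0] = 1/2;  [(x - 2)^1] = -1/4;  [(x - 2)^2] = 1/8;  [(x - 2)^3] = -1/16.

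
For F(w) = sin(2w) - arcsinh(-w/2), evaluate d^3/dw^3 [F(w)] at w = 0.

Expand each term separately and add.
From the series, [w^3] F = -65/48; multiply by 3! = 6 to get -65/8.

-65/8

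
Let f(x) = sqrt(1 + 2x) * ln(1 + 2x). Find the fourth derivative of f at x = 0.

Expand each factor separately, then convolve coefficients.
The coefficient of x^4 in the expansion is 2/3, so f^(4)(0) = 4! * (2/3) = 16.

16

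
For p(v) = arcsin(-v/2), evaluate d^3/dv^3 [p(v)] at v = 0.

-1/8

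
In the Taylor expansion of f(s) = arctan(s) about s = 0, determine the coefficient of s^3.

-1/3

f(0) = 0
f′(0) = 1
f′′(0) = 0
f′′′(0) = -2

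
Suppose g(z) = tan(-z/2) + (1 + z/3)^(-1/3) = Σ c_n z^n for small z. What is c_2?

2/81

Expand each term separately and add.
g(0) = 1
g′(0) = -11/18
g′′(0) = 4/81
Then c_k = g^(k)(0)/k! gives each Taylor coefficient.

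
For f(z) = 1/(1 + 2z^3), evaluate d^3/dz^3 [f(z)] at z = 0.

-12

Use the known series and substitute for the argument.
From the series, [z^3] f = -2; multiply by 3! = 6 to get -12.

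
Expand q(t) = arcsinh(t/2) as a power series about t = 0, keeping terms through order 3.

q(0) = 0
q′(0) = 1/2
q′′(0) = 0
q′′′(0) = -1/8

-t^3/48 + t/2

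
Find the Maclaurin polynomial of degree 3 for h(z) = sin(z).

-z^3/6 + z

Differentiate repeatedly and evaluate at the center.
h(0) = 0
h′(0) = 1
h′′(0) = 0
h′′′(0) = -1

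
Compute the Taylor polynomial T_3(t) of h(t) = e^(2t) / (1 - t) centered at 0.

19*t^3/3 + 5*t^2 + 3*t + 1

Expand 1/(denominator) as a geometric series and multiply by the numerator's series.
[t^0] = 1;  [t^1] = 3;  [t^2] = 5;  [t^3] = 19/3.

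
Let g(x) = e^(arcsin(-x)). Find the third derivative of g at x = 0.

Substitute the inner expansion into the outer series and collect powers.
The coefficient of x^3 in the expansion is -1/3, so g′′′(0) = 3! * (-1/3) = -2.

-2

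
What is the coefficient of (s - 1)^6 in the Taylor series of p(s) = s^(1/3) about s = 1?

p(1) = 1
p′(1) = 1/3
p′′(1) = -2/9
p′′′(1) = 10/27
p^(4)(1) = -80/81
p^(5)(1) = 880/243
p^(6)(1) = -12320/729

-154/6561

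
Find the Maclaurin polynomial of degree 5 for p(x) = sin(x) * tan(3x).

17*x^4/2 + 3*x^2

Expand each factor separately, then convolve coefficients.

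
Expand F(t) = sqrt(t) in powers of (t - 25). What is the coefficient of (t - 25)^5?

Use the known series and substitute for the argument.

7/500000000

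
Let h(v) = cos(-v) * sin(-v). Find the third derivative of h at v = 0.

Take the Cauchy product of the two expansions.
The coefficient of v^3 in the expansion is 2/3, so h′′′(0) = 3! * (2/3) = 4.

4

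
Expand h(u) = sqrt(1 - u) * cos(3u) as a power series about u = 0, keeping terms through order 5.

-367*u^5/256 + 499*u^4/128 + 35*u^3/16 - 37*u^2/8 - u/2 + 1

Expand each factor separately, then convolve coefficients.
h(0) = 1
h′(0) = -1/2
h′′(0) = -37/4
h′′′(0) = 105/8
h^(4)(0) = 1497/16
h^(5)(0) = -5505/32
Then c_k = h^(k)(0)/k! gives each Taylor coefficient.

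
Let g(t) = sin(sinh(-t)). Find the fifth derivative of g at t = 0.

8

Let u equal the inner series; expand the outer function in u and truncate.
From the series, [t^5] g = 1/15; multiply by 5! = 120 to get 8.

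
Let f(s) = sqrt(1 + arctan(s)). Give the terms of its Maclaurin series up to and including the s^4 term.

17*s^4/384 - 5*s^3/48 - s^2/8 + s/2 + 1

Let u equal the inner series; expand the outer function in u and truncate.
[s^0] = 1;  [s^1] = 1/2;  [s^2] = -1/8;  [s^3] = -5/48;  [s^4] = 17/384.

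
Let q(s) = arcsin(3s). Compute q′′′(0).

Apply the Taylor formula c_k = f^(k)(a)/k!.
From the series, [s^3] q = 9/2; multiply by 3! = 6 to get 27.

27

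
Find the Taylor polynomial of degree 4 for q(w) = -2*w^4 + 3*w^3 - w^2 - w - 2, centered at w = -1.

q(-1) = -7
q′(-1) = 18
q′′(-1) = -44
q′′′(-1) = 66
q^(4)(-1) = -48
The Taylor polynomial is Σ q^(k)(-1)/k! · (w + 1)^k.

-2*(w + 1)^4 + 11*(w + 1)^3 - 22*(w + 1)^2 + 18*(w + 1) - 7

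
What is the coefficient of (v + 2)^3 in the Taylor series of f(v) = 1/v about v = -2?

Apply the Taylor formula c_k = f^(k)(a)/k!.
[(v + 2)^0] = -1/2;  [(v + 2)^1] = -1/4;  [(v + 2)^2] = -1/8;  [(v + 2)^3] = -1/16.

-1/16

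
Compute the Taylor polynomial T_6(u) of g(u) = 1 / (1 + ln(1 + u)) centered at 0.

3289*u^6/360 - 347*u^5/60 + 11*u^4/3 - 7*u^3/3 + 3*u^2/2 - u + 1

Use the geometric series for the reciprocal, then substitute.
g(0) = 1
g′(0) = -1
g′′(0) = 3
g′′′(0) = -14
g^(4)(0) = 88
g^(5)(0) = -694
g^(6)(0) = 6578
The Taylor polynomial is Σ g^(k)(0)/k! · u^k.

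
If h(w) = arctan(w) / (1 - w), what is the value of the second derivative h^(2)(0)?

2

Use 1/(1 - r) = Σ r^k on the denominator, then take the Cauchy product.
The coefficient of w^2 in the expansion is 1, so h′′(0) = 2! * (1) = 2.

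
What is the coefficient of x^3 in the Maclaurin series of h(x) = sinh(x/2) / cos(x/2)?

Divide the numerator series by the denominator series (power-series long division).
[x^0] = 0;  [x^1] = 1/2;  [x^2] = 0;  [x^3] = 1/12.

1/12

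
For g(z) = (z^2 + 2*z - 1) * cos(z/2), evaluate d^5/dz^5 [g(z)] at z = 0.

5/8

Distribute the polynomial across the series and collect like powers.
The coefficient of z^5 in the expansion is 1/192, so g^(5)(0) = 5! * (1/192) = 5/8.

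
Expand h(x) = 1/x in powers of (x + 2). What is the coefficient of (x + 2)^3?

[(x + 2)^0] = -1/2;  [(x + 2)^1] = -1/4;  [(x + 2)^2] = -1/8;  [(x + 2)^3] = -1/16.

-1/16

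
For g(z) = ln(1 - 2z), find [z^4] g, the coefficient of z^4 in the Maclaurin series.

-4

g(0) = 0
g′(0) = -2
g′′(0) = -4
g′′′(0) = -16
g^(4)(0) = -96
So c_4 = g^(4)(0)/4! = -4.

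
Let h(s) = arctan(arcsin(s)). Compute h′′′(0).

-1

Substitute the inner expansion into the outer series and collect powers.
The coefficient of s^3 in the expansion is -1/6, so h′′′(0) = 3! * (-1/6) = -1.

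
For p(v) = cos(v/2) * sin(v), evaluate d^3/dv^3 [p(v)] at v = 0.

-7/4

Take the Cauchy product of the two expansions.
The coefficient of v^3 in the expansion is -7/24, so p′′′(0) = 3! * (-7/24) = -7/4.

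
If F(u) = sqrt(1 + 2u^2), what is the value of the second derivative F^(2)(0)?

The coefficient of u^2 in the expansion is 1, so F′′(0) = 2! * (1) = 2.

2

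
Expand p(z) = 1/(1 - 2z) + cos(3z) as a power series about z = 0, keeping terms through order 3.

Combine the two series term by term.
p(0) = 2
p′(0) = 2
p′′(0) = -1
p′′′(0) = 48
The Taylor polynomial is Σ p^(k)(0)/k! · z^k.

8*z^3 - z^2/2 + 2*z + 2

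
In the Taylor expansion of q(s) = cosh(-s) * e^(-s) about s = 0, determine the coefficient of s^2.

1

Expand each factor separately, then convolve coefficients.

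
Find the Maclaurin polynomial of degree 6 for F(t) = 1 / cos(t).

61*t^6/720 + 5*t^4/24 + t^2/2 + 1

Write the quotient as an unknown series and match coefficients against numerator = denominator · series.
[t^0] = 1;  [t^1] = 0;  [t^2] = 1/2;  [t^3] = 0;  [t^4] = 5/24;  [t^5] = 0;  [t^6] = 61/720.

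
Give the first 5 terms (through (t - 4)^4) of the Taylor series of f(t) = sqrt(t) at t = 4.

-5*(t - 4)^4/16384 + (t - 4)^3/512 - (t - 4)^2/64 + (t - 4)/4 + 2

Apply the Taylor formula c_k = f^(k)(a)/k!.
[(t - 4)^0] = 2;  [(t - 4)^1] = 1/4;  [(t - 4)^2] = -1/64;  [(t - 4)^3] = 1/512;  [(t - 4)^4] = -5/16384.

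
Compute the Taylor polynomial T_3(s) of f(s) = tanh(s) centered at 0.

-s^3/3 + s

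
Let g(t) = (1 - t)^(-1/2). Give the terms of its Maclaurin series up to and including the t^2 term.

3*t^2/8 + t/2 + 1

Differentiate repeatedly and evaluate at the center.
g(0) = 1
g′(0) = 1/2
g′′(0) = 3/4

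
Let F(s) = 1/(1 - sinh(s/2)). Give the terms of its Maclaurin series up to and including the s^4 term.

s^4/12 + 7*s^3/48 + s^2/4 + s/2 + 1

Compose series: expand the inner function first, then feed it into the outer expansion.
F(0) = 1
F′(0) = 1/2
F′′(0) = 1/2
F′′′(0) = 7/8
F^(4)(0) = 2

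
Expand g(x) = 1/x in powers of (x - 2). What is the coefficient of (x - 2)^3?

-1/16

Compute the successive derivatives at the expansion point and divide by k!.
[(x - 2)^0] = 1/2;  [(x - 2)^1] = -1/4;  [(x - 2)^2] = 1/8;  [(x - 2)^3] = -1/16.
So c_3 = g′′′(2)/3! = -1/16.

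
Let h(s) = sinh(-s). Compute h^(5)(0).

Compute the successive derivatives at the expansion point and divide by k!.
From the series, [s^5] h = -1/120; multiply by 5! = 120 to get -1.

-1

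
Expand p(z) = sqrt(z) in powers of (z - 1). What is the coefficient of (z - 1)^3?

Use the known series and substitute for the argument.

1/16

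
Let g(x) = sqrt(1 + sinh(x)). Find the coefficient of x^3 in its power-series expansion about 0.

Substitute the inner expansion into the outer series and collect powers.
g(0) = 1
g′(0) = 1/2
g′′(0) = -1/4
g′′′(0) = 7/8

7/48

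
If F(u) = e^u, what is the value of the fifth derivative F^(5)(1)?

Compute the successive derivatives at the expansion point and divide by k!.
The coefficient of (u - 1)^5 in the expansion is e/120, so F^(5)(1) = 5! * (e/120) = e.

e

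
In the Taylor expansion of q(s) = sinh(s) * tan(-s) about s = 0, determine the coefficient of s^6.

Expand each factor separately, then convolve coefficients.
[s^0] = 0;  [s^1] = 0;  [s^2] = -1;  [s^3] = 0;  [s^4] = -1/2;  [s^5] = 0;  [s^6] = -71/360.

-71/360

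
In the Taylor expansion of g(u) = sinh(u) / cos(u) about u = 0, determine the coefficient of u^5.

3/10

Divide the numerator series by the denominator series (power-series long division).
So c_5 = g^(5)(0)/5! = 3/10.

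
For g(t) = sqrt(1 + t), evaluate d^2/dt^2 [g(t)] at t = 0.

-1/4

Apply the Taylor formula c_k = f^(k)(a)/k!.
The coefficient of t^2 in the expansion is -1/8, so g′′(0) = 2! * (-1/8) = -1/4.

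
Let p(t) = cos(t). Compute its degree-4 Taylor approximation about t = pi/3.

(t - pi/3)^4/48 + sqrt(3)*(t - pi/3)^3/12 - (t - pi/3)^2/4 - sqrt(3)*(t - pi/3)/2 + 1/2

Differentiate repeatedly and evaluate at the center.
[(t - pi/3)^0] = 1/2;  [(t - pi/3)^1] = -sqrt(3)/2;  [(t - pi/3)^2] = -1/4;  [(t - pi/3)^3] = sqrt(3)/12;  [(t - pi/3)^4] = 1/48.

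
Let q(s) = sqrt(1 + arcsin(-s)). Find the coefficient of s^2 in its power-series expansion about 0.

-1/8

Plug the Maclaurin series of the inner function into that of the outer and collect terms.
[s^0] = 1;  [s^1] = -1/2;  [s^2] = -1/8.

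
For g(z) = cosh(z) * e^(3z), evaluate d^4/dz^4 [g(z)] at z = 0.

Multiply the two series term by term and collect like powers.
The coefficient of z^4 in the expansion is 17/3, so g^(4)(0) = 4! * (17/3) = 136.

136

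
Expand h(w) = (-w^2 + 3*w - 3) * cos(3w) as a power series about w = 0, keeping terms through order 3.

Shift and add copies of the series according to the polynomial's terms.

-27*w^3/2 + 25*w^2/2 + 3*w - 3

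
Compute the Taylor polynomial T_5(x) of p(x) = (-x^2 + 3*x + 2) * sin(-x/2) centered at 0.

-41*x^5/1920 + x^4/16 + 13*x^3/24 - 3*x^2/2 - x

Distribute the polynomial across the series and collect like powers.
p(0) = 0
p′(0) = -1
p′′(0) = -3
p′′′(0) = 13/4
p^(4)(0) = 3/2
p^(5)(0) = -41/16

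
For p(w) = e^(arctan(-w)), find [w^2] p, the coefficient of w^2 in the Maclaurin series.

Let u equal the inner series; expand the outer function in u and truncate.
p(0) = 1
p′(0) = -1
p′′(0) = 1

1/2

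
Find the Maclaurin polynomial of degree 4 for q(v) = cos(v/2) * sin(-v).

7*v^3/24 - v

Expand each factor separately, then convolve coefficients.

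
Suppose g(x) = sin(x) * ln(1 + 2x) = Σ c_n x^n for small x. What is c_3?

-2

Take the Cauchy product of the two expansions.
[x^0] = 0;  [x^1] = 0;  [x^2] = 2;  [x^3] = -2.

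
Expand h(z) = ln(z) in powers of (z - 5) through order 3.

[(z - 5)^0] = ln(5);  [(z - 5)^1] = 1/5;  [(z - 5)^2] = -1/50;  [(z - 5)^3] = 1/375.

(z - 5)^3/375 - (z - 5)^2/50 + (z - 5)/5 + ln(5)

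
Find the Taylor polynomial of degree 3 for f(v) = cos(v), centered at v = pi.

Use the known series and substitute for the argument.
f(pi) = -1
f′(pi) = 0
f′′(pi) = 1
f′′′(pi) = 0

(v - pi)^2/2 - 1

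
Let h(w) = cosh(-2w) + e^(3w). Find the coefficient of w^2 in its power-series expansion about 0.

Expand each term separately and add.
[w^0] = 2;  [w^1] = 3;  [w^2] = 13/2.

13/2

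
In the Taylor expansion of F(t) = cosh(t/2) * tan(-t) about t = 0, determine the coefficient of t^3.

Multiply the two series term by term and collect like powers.
So c_3 = F′′′(0)/3! = -11/24.

-11/24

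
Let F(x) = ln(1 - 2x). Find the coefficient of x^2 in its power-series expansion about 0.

F(0) = 0
F′(0) = -2
F′′(0) = -4
So c_2 = F′′(0)/2! = -2.

-2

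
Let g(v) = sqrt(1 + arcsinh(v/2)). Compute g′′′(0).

-1/64

Let u equal the inner series; expand the outer function in u and truncate.
The coefficient of v^3 in the expansion is -1/384, so g′′′(0) = 3! * (-1/384) = -1/64.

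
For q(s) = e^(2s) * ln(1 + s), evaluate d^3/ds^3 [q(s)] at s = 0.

8

Expand each factor separately, then convolve coefficients.
From the series, [s^3] q = 4/3; multiply by 3! = 6 to get 8.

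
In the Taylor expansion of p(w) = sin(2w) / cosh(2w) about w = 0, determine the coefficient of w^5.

Divide the numerator series by the denominator series (power-series long division).

48/5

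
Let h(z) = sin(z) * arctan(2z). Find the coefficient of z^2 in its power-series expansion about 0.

2

Expand each factor separately, then convolve coefficients.
[z^0] = 0;  [z^1] = 0;  [z^2] = 2.
So c_2 = h′′(0)/2! = 2.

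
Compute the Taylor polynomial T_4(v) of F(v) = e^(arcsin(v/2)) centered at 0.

5*v^4/384 + v^3/24 + v^2/8 + v/2 + 1

Let u equal the inner series; expand the outer function in u and truncate.
F(0) = 1
F′(0) = 1/2
F′′(0) = 1/4
F′′′(0) = 1/4
F^(4)(0) = 5/16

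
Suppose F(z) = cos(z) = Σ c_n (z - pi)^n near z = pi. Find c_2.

1/2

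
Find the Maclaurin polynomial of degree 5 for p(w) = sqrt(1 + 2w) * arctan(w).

Expand each factor separately, then convolve coefficients.
p(0) = 0
p′(0) = 1
p′′(0) = 2
p′′′(0) = -5
p^(4)(0) = 4
p^(5)(0) = -31

-31*w^5/120 + w^4/6 - 5*w^3/6 + w^2 + w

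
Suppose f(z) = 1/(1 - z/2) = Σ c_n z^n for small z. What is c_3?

1/8

Apply the Taylor formula c_k = f^(k)(a)/k!.
[z^0] = 1;  [z^1] = 1/2;  [z^2] = 1/4;  [z^3] = 1/8.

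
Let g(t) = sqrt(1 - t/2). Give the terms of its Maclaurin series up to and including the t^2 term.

[t^0] = 1;  [t^1] = -1/4;  [t^2] = -1/32.

-t^2/32 - t/4 + 1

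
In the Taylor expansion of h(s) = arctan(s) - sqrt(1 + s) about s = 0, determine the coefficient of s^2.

Add the two expansions coefficient-wise.
h(0) = -1
h′(0) = 1/2
h′′(0) = 1/4

1/8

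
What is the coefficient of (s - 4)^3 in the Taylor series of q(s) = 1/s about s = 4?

q(4) = 1/4
q′(4) = -1/16
q′′(4) = 1/32
q′′′(4) = -3/128
The Taylor polynomial is Σ q^(k)(4)/k! · (s - 4)^k.

-1/256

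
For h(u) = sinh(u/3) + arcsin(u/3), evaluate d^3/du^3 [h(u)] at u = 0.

2/27

Combine the two series term by term.
From the series, [u^3] h = 1/81; multiply by 3! = 6 to get 2/27.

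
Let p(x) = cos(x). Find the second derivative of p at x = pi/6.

-sqrt(3)/2

The coefficient of (x - pi/6)^2 in the expansion is -sqrt(3)/4, so p′′(pi/6) = 2! * (-sqrt(3)/4) = -sqrt(3)/2.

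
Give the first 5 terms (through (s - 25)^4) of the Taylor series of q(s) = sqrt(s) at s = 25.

-(s - 25)^4/2000000 + (s - 25)^3/50000 - (s - 25)^2/1000 + (s - 25)/10 + 5

q(25) = 5
q′(25) = 1/10
q′′(25) = -1/500
q′′′(25) = 3/25000
q^(4)(25) = -3/250000
Dividing each by k! gives the coefficients c_0, ..., c_4.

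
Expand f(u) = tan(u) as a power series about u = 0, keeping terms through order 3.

u^3/3 + u

Compute the successive derivatives at the expansion point and divide by k!.
f(0) = 0
f′(0) = 1
f′′(0) = 0
f′′′(0) = 2
Dividing each by k! gives the coefficients c_0, ..., c_3.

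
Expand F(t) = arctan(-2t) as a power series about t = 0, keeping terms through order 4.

8*t^3/3 - 2*t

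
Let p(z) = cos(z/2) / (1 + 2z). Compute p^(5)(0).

-29765/8

Expand each factor separately, then convolve coefficients.
The coefficient of z^5 in the expansion is -5953/192, so p^(5)(0) = 5! * (-5953/192) = -29765/8.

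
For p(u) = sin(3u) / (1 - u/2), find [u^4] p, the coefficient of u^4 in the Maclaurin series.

Expand each factor separately, then convolve coefficients.
So c_4 = p^(4)(0)/4! = -15/8.

-15/8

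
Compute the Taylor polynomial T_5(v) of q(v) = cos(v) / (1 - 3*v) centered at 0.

1837*v^5/8 + 1837*v^4/24 + 51*v^3/2 + 17*v^2/2 + 3*v + 1

Multiply the numerator's expansion by the denominator's geometric series.
q(0) = 1
q′(0) = 3
q′′(0) = 17
q′′′(0) = 153
q^(4)(0) = 1837
q^(5)(0) = 27555
Then c_k = q^(k)(0)/k! gives each Taylor coefficient.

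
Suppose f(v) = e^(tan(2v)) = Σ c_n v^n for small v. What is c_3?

4

Compose series: expand the inner function first, then feed it into the outer expansion.
[v^0] = 1;  [v^1] = 2;  [v^2] = 2;  [v^3] = 4.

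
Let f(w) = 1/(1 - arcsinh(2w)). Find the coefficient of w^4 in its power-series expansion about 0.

Let u equal the inner series; expand the outer function in u and truncate.
f(0) = 1
f′(0) = 2
f′′(0) = 8
f′′′(0) = 40
f^(4)(0) = 256

32/3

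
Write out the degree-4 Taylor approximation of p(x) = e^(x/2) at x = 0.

x^4/384 + x^3/48 + x^2/8 + x/2 + 1

Use the known series and substitute for the argument.
p(0) = 1
p′(0) = 1/2
p′′(0) = 1/4
p′′′(0) = 1/8
p^(4)(0) = 1/16
Dividing each by k! gives the coefficients c_0, ..., c_4.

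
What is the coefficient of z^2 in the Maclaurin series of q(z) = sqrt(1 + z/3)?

Use the known series and substitute for the argument.
q(0) = 1
q′(0) = 1/6
q′′(0) = -1/36
So c_2 = q′′(0)/2! = -1/72.

-1/72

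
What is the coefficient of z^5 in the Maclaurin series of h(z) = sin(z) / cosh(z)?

Divide the numerator series by the denominator series (power-series long division).
h(0) = 0
h′(0) = 1
h′′(0) = 0
h′′′(0) = -4
h^(4)(0) = 0
h^(5)(0) = 36
So c_5 = h^(5)(0)/5! = 3/10.

3/10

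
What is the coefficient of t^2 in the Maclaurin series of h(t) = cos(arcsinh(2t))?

Substitute the inner expansion into the outer series and collect powers.
h(0) = 1
h′(0) = 0
h′′(0) = -4

-2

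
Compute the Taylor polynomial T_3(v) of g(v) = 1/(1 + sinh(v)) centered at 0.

Plug the Maclaurin series of the inner function into that of the outer and collect terms.
g(0) = 1
g′(0) = -1
g′′(0) = 2
g′′′(0) = -7

-7*v^3/6 + v^2 - v + 1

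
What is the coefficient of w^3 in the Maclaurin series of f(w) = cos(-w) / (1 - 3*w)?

Use 1/(1 - r) = Σ r^k on the denominator, then take the Cauchy product.
[w^0] = 1;  [w^1] = 3;  [w^2] = 17/2;  [w^3] = 51/2.
So c_3 = f′′′(0)/3! = 51/2.

51/2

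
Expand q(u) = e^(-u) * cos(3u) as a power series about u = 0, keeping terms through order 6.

22*u^6/45 - 79*u^5/30 + 7*u^4/6 + 13*u^3/3 - 4*u^2 - u + 1

Take the Cauchy product of the two expansions.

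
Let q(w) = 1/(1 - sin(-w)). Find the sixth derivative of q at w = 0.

272

Compose series: expand the inner function first, then feed it into the outer expansion.
The coefficient of w^6 in the expansion is 17/45, so q^(6)(0) = 6! * (17/45) = 272.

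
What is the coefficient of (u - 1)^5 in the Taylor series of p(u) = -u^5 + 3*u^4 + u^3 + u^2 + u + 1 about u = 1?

-1

p(1) = 6
p′(1) = 13
p′′(1) = 24
p′′′(1) = 18
p^(4)(1) = -48
p^(5)(1) = -120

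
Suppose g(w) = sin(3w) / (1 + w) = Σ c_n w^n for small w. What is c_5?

Take the Cauchy product of the two expansions.
g(0) = 0
g′(0) = 3
g′′(0) = -6
g′′′(0) = -9
g^(4)(0) = 36
g^(5)(0) = 63
So c_5 = g^(5)(0)/5! = 21/40.

21/40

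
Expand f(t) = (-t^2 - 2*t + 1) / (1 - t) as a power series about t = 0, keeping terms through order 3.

Distribute the polynomial across the series and collect like powers.

-2*t^3 - 2*t^2 - t + 1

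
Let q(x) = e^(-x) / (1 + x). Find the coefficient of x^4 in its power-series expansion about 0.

Expand each factor separately, then convolve coefficients.
q(0) = 1
q′(0) = -2
q′′(0) = 5
q′′′(0) = -16
q^(4)(0) = 65
Dividing each by k! gives the coefficients c_0, ..., c_4.

65/24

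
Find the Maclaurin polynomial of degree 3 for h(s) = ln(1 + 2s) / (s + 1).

Use 1/(1 - r) = Σ r^k on the denominator, then take the Cauchy product.
h(0) = 0
h′(0) = 2
h′′(0) = -8
h′′′(0) = 40

20*s^3/3 - 4*s^2 + 2*s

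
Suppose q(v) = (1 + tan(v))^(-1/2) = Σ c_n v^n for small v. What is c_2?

3/8

Plug the Maclaurin series of the inner function into that of the outer and collect terms.
[v^0] = 1;  [v^1] = -1/2;  [v^2] = 3/8.
So c_2 = q′′(0)/2! = 3/8.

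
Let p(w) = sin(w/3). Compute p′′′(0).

The coefficient of w^3 in the expansion is -1/162, so p′′′(0) = 3! * (-1/162) = -1/27.

-1/27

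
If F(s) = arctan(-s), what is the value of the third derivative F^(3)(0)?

Use the known series and substitute for the argument.
The coefficient of s^3 in the expansion is 1/3, so F′′′(0) = 3! * (1/3) = 2.

2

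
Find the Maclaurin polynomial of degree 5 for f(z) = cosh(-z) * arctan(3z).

1769*z^5/40 - 15*z^3/2 + 3*z

Write out both Maclaurin series and multiply, keeping only the needed powers.
f(0) = 0
f′(0) = 3
f′′(0) = 0
f′′′(0) = -45
f^(4)(0) = 0
f^(5)(0) = 5307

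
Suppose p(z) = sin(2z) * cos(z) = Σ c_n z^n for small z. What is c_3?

Write out both Maclaurin series and multiply, keeping only the needed powers.
p(0) = 0
p′(0) = 2
p′′(0) = 0
p′′′(0) = -14

-7/3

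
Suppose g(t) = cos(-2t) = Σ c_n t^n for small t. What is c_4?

Differentiate repeatedly and evaluate at the center.
[t^0] = 1;  [t^1] = 0;  [t^2] = -2;  [t^3] = 0;  [t^4] = 2/3.
So c_4 = g^(4)(0)/4! = 2/3.

2/3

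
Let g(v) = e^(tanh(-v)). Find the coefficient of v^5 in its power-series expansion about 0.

1/40

Compose series: expand the inner function first, then feed it into the outer expansion.
[v^0] = 1;  [v^1] = -1;  [v^2] = 1/2;  [v^3] = 1/6;  [v^4] = -7/24;  [v^5] = 1/40.
So c_5 = g^(5)(0)/5! = 1/40.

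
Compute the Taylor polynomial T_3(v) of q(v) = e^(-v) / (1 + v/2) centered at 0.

-19*v^3/24 + 5*v^2/4 - 3*v/2 + 1

Write out both Maclaurin series and multiply, keeping only the needed powers.
q(0) = 1
q′(0) = -3/2
q′′(0) = 5/2
q′′′(0) = -19/4
Then c_k = q^(k)(0)/k! gives each Taylor coefficient.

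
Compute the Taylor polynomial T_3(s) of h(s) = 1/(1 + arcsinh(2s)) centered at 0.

Let u equal the inner series; expand the outer function in u and truncate.
h(0) = 1
h′(0) = -2
h′′(0) = 8
h′′′(0) = -40

-20*s^3/3 + 4*s^2 - 2*s + 1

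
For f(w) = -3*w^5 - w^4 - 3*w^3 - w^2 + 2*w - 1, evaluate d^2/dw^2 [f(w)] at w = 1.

-92

Apply the Taylor formula c_k = f^(k)(a)/k!.
The coefficient of (w - 1)^2 in the expansion is -46, so f′′(1) = 2! * (-46) = -92.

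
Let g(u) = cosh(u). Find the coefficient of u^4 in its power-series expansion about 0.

1/24

Apply the Taylor formula c_k = f^(k)(a)/k!.
g(0) = 1
g′(0) = 0
g′′(0) = 1
g′′′(0) = 0
g^(4)(0) = 1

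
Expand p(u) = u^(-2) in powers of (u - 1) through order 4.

5*(u - 1)^4 - 4*(u - 1)^3 + 3*(u - 1)^2 - 2*(u - 1) + 1

Use the known series and substitute for the argument.
p(1) = 1
p′(1) = -2
p′′(1) = 6
p′′′(1) = -24
p^(4)(1) = 120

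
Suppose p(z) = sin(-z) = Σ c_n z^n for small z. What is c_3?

p(0) = 0
p′(0) = -1
p′′(0) = 0
p′′′(0) = 1
So c_3 = p′′′(0)/3! = 1/6.

1/6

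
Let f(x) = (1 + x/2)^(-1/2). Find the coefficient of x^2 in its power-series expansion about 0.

3/32

c_2 = f′′(0)/2! = 3/32.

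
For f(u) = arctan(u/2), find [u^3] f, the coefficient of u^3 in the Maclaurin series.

f(0) = 0
f′(0) = 1/2
f′′(0) = 0
f′′′(0) = -1/4
So c_3 = f′′′(0)/3! = -1/24.

-1/24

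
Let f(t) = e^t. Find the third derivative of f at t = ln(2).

From the series, [(t - ln(2))^3] f = 1/3; multiply by 3! = 6 to get 2.

2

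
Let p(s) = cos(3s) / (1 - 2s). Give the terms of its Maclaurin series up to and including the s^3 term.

-s^3 - s^2/2 + 2*s + 1

Take the Cauchy product of the two expansions.
[s^0] = 1;  [s^1] = 2;  [s^2] = -1/2;  [s^3] = -1.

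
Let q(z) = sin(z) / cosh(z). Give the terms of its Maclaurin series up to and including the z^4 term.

-2*z^3/3 + z

Write the quotient as an unknown series and match coefficients against numerator = denominator · series.
q(0) = 0
q′(0) = 1
q′′(0) = 0
q′′′(0) = -4
q^(4)(0) = 0
The Taylor polynomial is Σ q^(k)(0)/k! · z^k.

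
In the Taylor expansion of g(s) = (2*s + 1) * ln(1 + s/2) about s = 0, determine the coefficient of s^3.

-5/24

Multiply each power in the prefactor through the base expansion.
g(0) = 0
g′(0) = 1/2
g′′(0) = 7/4
g′′′(0) = -5/4
Dividing each by k! gives the coefficients c_0, ..., c_3.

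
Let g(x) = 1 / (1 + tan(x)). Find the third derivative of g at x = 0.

-8

Use the geometric series for the reciprocal, then substitute.
The coefficient of x^3 in the expansion is -4/3, so g′′′(0) = 3! * (-4/3) = -8.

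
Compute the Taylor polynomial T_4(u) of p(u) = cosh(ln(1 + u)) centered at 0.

Let u equal the inner series; expand the outer function in u and truncate.
[u^0] = 1;  [u^1] = 0;  [u^2] = 1/2;  [u^3] = -1/2;  [u^4] = 1/2.

u^4/2 - u^3/2 + u^2/2 + 1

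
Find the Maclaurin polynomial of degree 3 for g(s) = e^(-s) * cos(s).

s^3/3 - s + 1

Write out both Maclaurin series and multiply, keeping only the needed powers.
g(0) = 1
g′(0) = -1
g′′(0) = 0
g′′′(0) = 2
The Taylor polynomial is Σ g^(k)(0)/k! · s^k.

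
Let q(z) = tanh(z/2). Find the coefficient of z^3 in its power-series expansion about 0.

q(0) = 0
q′(0) = 1/2
q′′(0) = 0
q′′′(0) = -1/4
So c_3 = q′′′(0)/3! = -1/24.

-1/24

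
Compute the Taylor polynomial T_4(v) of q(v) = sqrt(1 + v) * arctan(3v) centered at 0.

-69*v^4/16 - 75*v^3/8 + 3*v^2/2 + 3*v

Multiply the two series term by term and collect like powers.
q(0) = 0
q′(0) = 3
q′′(0) = 3
q′′′(0) = -225/4
q^(4)(0) = -207/2
Dividing each by k! gives the coefficients c_0, ..., c_4.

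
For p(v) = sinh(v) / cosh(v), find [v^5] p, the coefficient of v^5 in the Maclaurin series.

Write the quotient as an unknown series and match coefficients against numerator = denominator · series.
p(0) = 0
p′(0) = 1
p′′(0) = 0
p′′′(0) = -2
p^(4)(0) = 0
p^(5)(0) = 16
So c_5 = p^(5)(0)/5! = 2/15.

2/15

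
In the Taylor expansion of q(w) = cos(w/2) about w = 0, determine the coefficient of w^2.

Compute the successive derivatives at the expansion point and divide by k!.
q(0) = 1
q′(0) = 0
q′′(0) = -1/4

-1/8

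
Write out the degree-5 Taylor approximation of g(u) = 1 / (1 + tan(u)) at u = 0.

Use the geometric series for the reciprocal, then substitute.
[u^0] = 1;  [u^1] = -1;  [u^2] = 1;  [u^3] = -4/3;  [u^4] = 5/3;  [u^5] = -32/15.

-32*u^5/15 + 5*u^4/3 - 4*u^3/3 + u^2 - u + 1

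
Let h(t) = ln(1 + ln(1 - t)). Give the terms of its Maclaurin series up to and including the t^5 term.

-19*t^5/10 - 35*t^4/24 - 7*t^3/6 - t^2 - t

Plug the Maclaurin series of the inner function into that of the outer and collect terms.
h(0) = 0
h′(0) = -1
h′′(0) = -2
h′′′(0) = -7
h^(4)(0) = -35
h^(5)(0) = -228
The Taylor polynomial is Σ h^(k)(0)/k! · t^k.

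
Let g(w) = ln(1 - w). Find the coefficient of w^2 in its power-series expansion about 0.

-1/2

g(0) = 0
g′(0) = -1
g′′(0) = -1
So c_2 = g′′(0)/2! = -1/2.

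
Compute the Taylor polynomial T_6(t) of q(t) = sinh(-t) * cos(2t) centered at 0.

-41*t^5/120 + 11*t^3/6 - t

Write out both Maclaurin series and multiply, keeping only the needed powers.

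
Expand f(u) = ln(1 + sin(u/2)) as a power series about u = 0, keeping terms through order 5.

Compose series: expand the inner function first, then feed it into the outer expansion.
f(0) = 0
f′(0) = 1/2
f′′(0) = -1/4
f′′′(0) = 1/8
f^(4)(0) = -1/8
f^(5)(0) = 5/32
Dividing each by k! gives the coefficients c_0, ..., c_5.

u^5/768 - u^4/192 + u^3/48 - u^2/8 + u/2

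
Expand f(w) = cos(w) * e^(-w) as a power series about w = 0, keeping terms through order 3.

w^3/3 - w + 1

Expand each factor separately, then convolve coefficients.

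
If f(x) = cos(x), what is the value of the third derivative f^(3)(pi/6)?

The coefficient of (x - pi/6)^3 in the expansion is 1/12, so f′′′(pi/6) = 3! * (1/12) = 1/2.

1/2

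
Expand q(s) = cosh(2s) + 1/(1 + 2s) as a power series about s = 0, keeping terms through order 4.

50*s^4/3 - 8*s^3 + 6*s^2 - 2*s + 2

Combine the two series term by term.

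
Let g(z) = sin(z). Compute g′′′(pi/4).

Differentiate repeatedly and evaluate at the center.
The coefficient of (z - pi/4)^3 in the expansion is -sqrt(2)/12, so g′′′(pi/4) = 3! * (-sqrt(2)/12) = -sqrt(2)/2.

-sqrt(2)/2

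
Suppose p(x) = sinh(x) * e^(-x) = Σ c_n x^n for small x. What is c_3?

Write out both Maclaurin series and multiply, keeping only the needed powers.
[x^0] = 0;  [x^1] = 1;  [x^2] = -1;  [x^3] = 2/3.
So c_3 = p′′′(0)/3! = 2/3.

2/3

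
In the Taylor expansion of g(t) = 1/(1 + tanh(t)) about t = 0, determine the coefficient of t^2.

Plug the Maclaurin series of the inner function into that of the outer and collect terms.
g(0) = 1
g′(0) = -1
g′′(0) = 2

1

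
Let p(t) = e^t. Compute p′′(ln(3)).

From the series, [(t - ln(3))^2] p = 3/2; multiply by 2! = 2 to get 3.

3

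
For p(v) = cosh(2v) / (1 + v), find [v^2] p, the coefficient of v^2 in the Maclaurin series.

3

Multiply the two series term by term and collect like powers.
p(0) = 1
p′(0) = -1
p′′(0) = 6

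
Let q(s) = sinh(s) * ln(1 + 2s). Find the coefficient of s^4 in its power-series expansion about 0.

3

Multiply the two series term by term and collect like powers.
q(0) = 0
q′(0) = 0
q′′(0) = 4
q′′′(0) = -12
q^(4)(0) = 72
So c_4 = q^(4)(0)/4! = 3.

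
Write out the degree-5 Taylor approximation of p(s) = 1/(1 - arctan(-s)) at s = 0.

-s^5/5 + s^4/3 - 2*s^3/3 + s^2 - s + 1

Compose series: expand the inner function first, then feed it into the outer expansion.
p(0) = 1
p′(0) = -1
p′′(0) = 2
p′′′(0) = -4
p^(4)(0) = 8
p^(5)(0) = -24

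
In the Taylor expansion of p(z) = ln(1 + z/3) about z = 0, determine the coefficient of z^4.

Compute the successive derivatives at the expansion point and divide by k!.
[z^0] = 0;  [z^1] = 1/3;  [z^2] = -1/18;  [z^3] = 1/81;  [z^4] = -1/324.

-1/324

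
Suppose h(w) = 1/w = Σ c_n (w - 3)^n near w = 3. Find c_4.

1/243

c_4 = h^(4)(3)/4! = 1/243.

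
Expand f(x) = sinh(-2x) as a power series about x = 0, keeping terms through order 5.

-4*x^5/15 - 4*x^3/3 - 2*x

f(0) = 0
f′(0) = -2
f′′(0) = 0
f′′′(0) = -8
f^(4)(0) = 0
f^(5)(0) = -32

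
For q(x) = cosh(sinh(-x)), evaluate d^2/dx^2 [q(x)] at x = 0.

1

Substitute the inner expansion into the outer series and collect powers.
The coefficient of x^2 in the expansion is 1/2, so q′′(0) = 2! * (1/2) = 1.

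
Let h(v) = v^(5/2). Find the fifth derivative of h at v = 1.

45/32

The coefficient of (v - 1)^5 in the expansion is 3/256, so h^(5)(1) = 5! * (3/256) = 45/32.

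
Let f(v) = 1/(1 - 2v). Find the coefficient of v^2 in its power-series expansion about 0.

f(0) = 1
f′(0) = 2
f′′(0) = 8

4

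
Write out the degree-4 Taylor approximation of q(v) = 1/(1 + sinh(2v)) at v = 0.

64*v^4/3 - 28*v^3/3 + 4*v^2 - 2*v + 1

Plug the Maclaurin series of the inner function into that of the outer and collect terms.
q(0) = 1
q′(0) = -2
q′′(0) = 8
q′′′(0) = -56
q^(4)(0) = 512
The Taylor polynomial is Σ q^(k)(0)/k! · v^k.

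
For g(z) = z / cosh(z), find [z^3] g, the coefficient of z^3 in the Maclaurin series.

Write the quotient as an unknown series and match coefficients against numerator = denominator · series.
g(0) = 0
g′(0) = 1
g′′(0) = 0
g′′′(0) = -3
So c_3 = g′′′(0)/3! = -1/2.

-1/2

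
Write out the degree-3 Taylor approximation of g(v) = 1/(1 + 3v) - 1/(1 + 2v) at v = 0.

-19*v^3 + 5*v^2 - v

Combine the two series term by term.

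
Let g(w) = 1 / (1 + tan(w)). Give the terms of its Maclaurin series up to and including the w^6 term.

122*w^6/45 - 32*w^5/15 + 5*w^4/3 - 4*w^3/3 + w^2 - w + 1

Use the geometric series for the reciprocal, then substitute.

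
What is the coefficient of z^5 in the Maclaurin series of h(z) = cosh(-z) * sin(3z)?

Expand each factor separately, then convolve coefficients.

-1/10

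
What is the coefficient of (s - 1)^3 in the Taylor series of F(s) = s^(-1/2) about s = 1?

F(1) = 1
F′(1) = -1/2
F′′(1) = 3/4
F′′′(1) = -15/8

-5/16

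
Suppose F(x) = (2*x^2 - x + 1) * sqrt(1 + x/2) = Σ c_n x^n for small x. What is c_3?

Multiply each power in the prefactor through the base expansion.
F(0) = 1
F′(0) = -3/4
F′′(0) = 55/16
F′′′(0) = 207/64
So c_3 = F′′′(0)/3! = 69/128.

69/128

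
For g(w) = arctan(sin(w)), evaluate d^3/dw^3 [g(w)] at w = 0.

-3

Let u equal the inner series; expand the outer function in u and truncate.
The coefficient of w^3 in the expansion is -1/2, so g′′′(0) = 3! * (-1/2) = -3.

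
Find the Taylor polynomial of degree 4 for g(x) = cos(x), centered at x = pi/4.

Differentiate repeatedly and evaluate at the center.
[(x - pi/4)^0] = sqrt(2)/2;  [(x - pi/4)^1] = -sqrt(2)/2;  [(x - pi/4)^2] = -sqrt(2)/4;  [(x - pi/4)^3] = sqrt(2)/12;  [(x - pi/4)^4] = sqrt(2)/48.

sqrt(2)*(x - pi/4)^4/48 + sqrt(2)*(x - pi/4)^3/12 - sqrt(2)*(x - pi/4)^2/4 - sqrt(2)*(x - pi/4)/2 + sqrt(2)/2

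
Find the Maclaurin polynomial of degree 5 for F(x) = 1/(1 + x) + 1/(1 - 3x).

242*x^5 + 82*x^4 + 26*x^3 + 10*x^2 + 2*x + 2

Add the two expansions coefficient-wise.
[x^0] = 2;  [x^1] = 2;  [x^2] = 10;  [x^3] = 26;  [x^4] = 82;  [x^5] = 242.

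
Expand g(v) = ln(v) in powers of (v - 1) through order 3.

(v - 1)^3/3 - (v - 1)^2/2 + (v - 1)

[(v - 1)^0] = 0;  [(v - 1)^1] = 1;  [(v - 1)^2] = -1/2;  [(v - 1)^3] = 1/3.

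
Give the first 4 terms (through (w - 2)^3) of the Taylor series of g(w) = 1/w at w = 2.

[(w - 2)^0] = 1/2;  [(w - 2)^1] = -1/4;  [(w - 2)^2] = 1/8;  [(w - 2)^3] = -1/16.

-(w - 2)^3/16 + (w - 2)^2/8 - (w - 2)/4 + 1/2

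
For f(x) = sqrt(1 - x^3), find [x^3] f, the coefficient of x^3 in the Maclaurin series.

-1/2

f(0) = 1
f′(0) = 0
f′′(0) = 0
f′′′(0) = -3
Dividing each by k! gives the coefficients c_0, ..., c_3.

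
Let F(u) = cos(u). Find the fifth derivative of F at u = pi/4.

-sqrt(2)/2

Apply the Taylor formula c_k = f^(k)(a)/k!.
The coefficient of (u - pi/4)^5 in the expansion is -sqrt(2)/240, so F^(5)(pi/4) = 5! * (-sqrt(2)/240) = -sqrt(2)/2.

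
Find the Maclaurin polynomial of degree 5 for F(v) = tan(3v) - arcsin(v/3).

Expand each term separately and add.
F(0) = 0
F′(0) = 8/3
F′′(0) = 0
F′′′(0) = 1457/27
F^(4)(0) = 0
F^(5)(0) = 104975/27

20995*v^5/648 + 1457*v^3/162 + 8*v/3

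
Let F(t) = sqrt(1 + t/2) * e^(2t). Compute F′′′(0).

683/64

Write out both Maclaurin series and multiply, keeping only the needed powers.
From the series, [t^3] F = 683/384; multiply by 3! = 6 to get 683/64.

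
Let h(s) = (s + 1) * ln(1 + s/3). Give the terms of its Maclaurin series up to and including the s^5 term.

Shift and add copies of the series according to the polynomial's terms.
h(0) = 0
h′(0) = 1/3
h′′(0) = 5/9
h′′′(0) = -7/27
h^(4)(0) = 2/9
h^(5)(0) = -22/81
The Taylor polynomial is Σ h^(k)(0)/k! · s^k.

-11*s^5/4860 + s^4/108 - 7*s^3/162 + 5*s^2/18 + s/3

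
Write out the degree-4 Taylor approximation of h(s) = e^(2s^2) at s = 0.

Differentiate repeatedly and evaluate at the center.
[s^0] = 1;  [s^1] = 0;  [s^2] = 2;  [s^3] = 0;  [s^4] = 2.

2*s^4 + 2*s^2 + 1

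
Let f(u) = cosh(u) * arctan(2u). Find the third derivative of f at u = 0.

Write out both Maclaurin series and multiply, keeping only the needed powers.
From the series, [u^3] f = -5/3; multiply by 3! = 6 to get -10.

-10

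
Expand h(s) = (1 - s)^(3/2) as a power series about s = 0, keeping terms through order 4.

3*s^4/128 + s^3/16 + 3*s^2/8 - 3*s/2 + 1

h(0) = 1
h′(0) = -3/2
h′′(0) = 3/4
h′′′(0) = 3/8
h^(4)(0) = 9/16
The Taylor polynomial is Σ h^(k)(0)/k! · s^k.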